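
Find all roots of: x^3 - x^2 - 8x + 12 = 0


Let p(x) = x^3 - x^2 - 8x + 12. By the rational root theorem (leading coefficient 1), any rational root is an integer divisor of 12: try ±1, ±2, ... in turn.
Test x = 1: value = 4 ≠ 0.
Test x = -1: value = 18 ≠ 0.
Test x = 2: value = 0 ✓, so (x - 2) is a factor.
Synthetic division by (x - 2): bring down 1; 1(2) - 1 = 1; 1(2) - 8 = -6; (-6)(2) + 12 = 0 → quotient x^2 + x - 6, remainder 0.
Solve the quadratic x^2 + x - 6 = 0: discriminant = 1^2 - 4(1)(-6) = 1 + 24 = 25.
sqrt(25) = 5, so x = (-1 ± 5)/2: x = 2 or x = -3.
Collecting all roots found:

x = -3, x = 2 (multiplicity 2)


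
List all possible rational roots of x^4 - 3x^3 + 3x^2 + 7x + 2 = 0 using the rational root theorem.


Rational root theorem: possible roots are ±p/q where:
  p divides the constant term (2): p ∈ {1, 2}
  q divides the leading coefficient (1): q ∈ {1}

All possible rational roots: -2, -1, 1, 2

-2, -1, 1, 2


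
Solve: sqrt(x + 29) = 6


Square both sides: x + 29 = 6^2 = 36
x = 36 - 29 = 7
x = 7
Check: sqrt(1*7 + 29) = sqrt(36) = 6 ✓

x = 7


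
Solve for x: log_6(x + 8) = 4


Convert to exponential form: x + 8 = 6^4 = 1296
x = 1296 - 8 = 1288
Check: log_6(1288 + 8) = log_6(1296) = log_6(1296) = 4 ✓

x = 1288


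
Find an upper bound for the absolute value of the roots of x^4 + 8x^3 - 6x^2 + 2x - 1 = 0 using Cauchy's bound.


Cauchy's bound: all roots r satisfy |r| <= 1 + max(|a_i/a_n|) for i = 0,...,n-1
where a_n is the leading coefficient.

Coefficients: [1, 8, -6, 2, -1]
Leading coefficient a_n = 1
Ratios |a_i/a_n|: 8, 6, 2, 1
Maximum ratio: 8
Cauchy's bound: |r| <= 1 + 8 = 9

Upper bound = 9


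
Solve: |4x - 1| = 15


An absolute value equation |expr| = 15 gives two cases:
Case 1: 4x - 1 = 15
  4x = 16, so x = 4
Case 2: 4x - 1 = -15
  4x = -14, so x = -7/2

x = -7/2, x = 4


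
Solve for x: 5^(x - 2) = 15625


Express both sides with the same base.
15625 = 5^6
Since the bases match, equate exponents: x - 2 = 6
So x = 6 - (-2) = 8

x = 8


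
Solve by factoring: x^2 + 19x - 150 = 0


We need two numbers that multiply to -150 and add to 19.
Those numbers are 25 and -6 (since 25 * (-6) = -150 and 25 + (-6) = 19).
So x^2 + 19x - 150 = (x + 25)(x - 6) = 0
Setting each factor to zero: x = -25 or x = 6

x = -25, x = 6


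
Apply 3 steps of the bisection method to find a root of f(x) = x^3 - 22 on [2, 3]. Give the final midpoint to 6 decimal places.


f(x) = x^3 - 22
f(2) = -14 < 0
f(3) = 5 > 0

Step 1: midpoint = (2.000000 + 3.000000)/2 = 2.500000
  f(2.500000) = -6.375000
  f(mid) < 0, so root is in [2.500000, 3.000000]

Step 2: midpoint = (2.500000 + 3.000000)/2 = 2.750000
  f(2.750000) = -1.203125
  f(mid) < 0, so root is in [2.750000, 3.000000]

Step 3: midpoint = (2.750000 + 3.000000)/2 = 2.875000
  f(2.875000) = 1.763672
  f(mid) > 0, so root is in [2.750000, 2.875000]

midpoint = 2.875000


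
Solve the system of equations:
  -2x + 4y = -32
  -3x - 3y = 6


Using Cramer's rule:
Determinant D = (-2)(-3) - (-3)(4) = 6 + 12 = 18
Dx = (-32)(-3) - (6)(4) = 96 - 24 = 72
Dy = (-2)(6) - (-3)(-32) = -12 - 96 = -108
x = Dx/D = 72/18 = 4
y = Dy/D = -108/18 = -6

x = 4, y = -6


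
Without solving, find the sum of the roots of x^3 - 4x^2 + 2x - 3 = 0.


By Vieta's formulas for x^3 + bx^2 + cx + d = 0:
  r1 + r2 + r3 = -b/a = 4
  r1*r2 + r1*r3 + r2*r3 = c/a = 2
  r1*r2*r3 = -d/a = 3


Sum = 4


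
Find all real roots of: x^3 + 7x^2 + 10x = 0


The constant term is 0, so x = 0 is a root. Factor out x:
  x(x^2 + 7x + 10) = 0
Solve the quadratic x^2 + 7x + 10 = 0: discriminant = 7^2 - 4(1)(10) = 49 - 40 = 9.
sqrt(9) = 3, so x = (-7 ± 3)/2: x = -2 or x = -5.

x = -5, x = -2, x = 0


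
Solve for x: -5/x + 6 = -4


Subtract 6 from both sides: -5/x = -10
Multiply both sides by x: -5 = -10 * x
Divide by -10: x = 1/2

x = 1/2


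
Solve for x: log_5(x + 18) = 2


Convert to exponential form: x + 18 = 5^2 = 25
x = 25 - 18 = 7
Check: log_5(7 + 18) = log_5(25) = log_5(25) = 2 ✓

x = 7


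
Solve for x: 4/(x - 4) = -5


Multiply both sides by (x - 4): 4 = -5(x - 4)
Distribute: 4 = -5x + 20
-5x = 4 - 20 = -16
x = 16/5

x = 16/5


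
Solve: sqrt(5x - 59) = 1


Square both sides: 5x - 59 = 1^2 = 1
5x = 1 + 59 = 60
x = 12
Check: sqrt(5*12 - 59) = sqrt(1) = 1 ✓

x = 12


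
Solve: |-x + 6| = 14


An absolute value equation |expr| = 14 gives two cases:
Case 1: -x + 6 = 14
  -x = 8, so x = -8
Case 2: -x + 6 = -14
  -x = -20, so x = 20

x = -8, x = 20


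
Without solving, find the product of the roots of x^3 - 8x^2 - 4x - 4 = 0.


By Vieta's formulas for x^3 + bx^2 + cx + d = 0:
  r1 + r2 + r3 = -b/a = 8
  r1*r2 + r1*r3 + r2*r3 = c/a = -4
  r1*r2*r3 = -d/a = 4


Product = 4


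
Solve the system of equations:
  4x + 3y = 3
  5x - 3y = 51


Using Cramer's rule:
Determinant D = (4)(-3) - (5)(3) = -12 - 15 = -27
Dx = (3)(-3) - (51)(3) = -9 - 153 = -162
Dy = (4)(51) - (5)(3) = 204 - 15 = 189
x = Dx/D = -162/-27 = 6
y = Dy/D = 189/-27 = -7

x = 6, y = -7


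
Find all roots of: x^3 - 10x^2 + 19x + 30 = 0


Let p(x) = x^3 - 10x^2 + 19x + 30. By the rational root theorem (leading coefficient 1), any rational root is an integer divisor of 30: try ±1, ±2, ... in turn.
Test x = 1: value = 40 ≠ 0.
Test x = -1: value = 0 ✓, so (x + 1) is a factor.
Synthetic division by (x + 1): bring down 1; 1(-1) - 10 = -11; (-11)(-1) + 19 = 30; 30(-1) + 30 = 0 → quotient x^2 - 11x + 30, remainder 0.
Solve the quadratic x^2 - 11x + 30 = 0: discriminant = (-11)^2 - 4(1)(30) = 121 - 120 = 1.
sqrt(1) = 1, so x = (11 ± 1)/2: x = 6 or x = 5.
Collecting all roots found:

x = -1, x = 5, x = 6


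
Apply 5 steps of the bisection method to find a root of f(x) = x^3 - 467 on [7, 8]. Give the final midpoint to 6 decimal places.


f(x) = x^3 - 467
f(7) = -124 < 0
f(8) = 45 > 0

Step 1: midpoint = (7.000000 + 8.000000)/2 = 7.500000
  f(7.500000) = -45.125000
  f(mid) < 0, so root is in [7.500000, 8.000000]

Step 2: midpoint = (7.500000 + 8.000000)/2 = 7.750000
  f(7.750000) = -1.515625
  f(mid) < 0, so root is in [7.750000, 8.000000]

Step 3: midpoint = (7.750000 + 8.000000)/2 = 7.875000
  f(7.875000) = 21.373047
  f(mid) > 0, so root is in [7.750000, 7.875000]

Step 4: midpoint = (7.750000 + 7.875000)/2 = 7.812500
  f(7.812500) = 9.837158
  f(mid) > 0, so root is in [7.750000, 7.812500]

Step 5: midpoint = (7.750000 + 7.812500)/2 = 7.781250
  f(7.781250) = 4.137970
  f(mid) > 0, so root is in [7.750000, 7.781250]

midpoint = 7.781250


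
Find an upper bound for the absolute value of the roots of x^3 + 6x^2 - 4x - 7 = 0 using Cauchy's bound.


Cauchy's bound: all roots r satisfy |r| <= 1 + max(|a_i/a_n|) for i = 0,...,n-1
where a_n is the leading coefficient.

Coefficients: [1, 6, -4, -7]
Leading coefficient a_n = 1
Ratios |a_i/a_n|: 6, 4, 7
Maximum ratio: 7
Cauchy's bound: |r| <= 1 + 7 = 8

Upper bound = 8


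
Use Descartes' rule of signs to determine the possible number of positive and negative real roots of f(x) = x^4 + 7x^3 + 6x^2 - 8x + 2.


Descartes' rule of signs:

For positive roots, count sign changes in f(x) = x^4 + 7x^3 + 6x^2 - 8x + 2:
Signs of coefficients: +, +, +, -, +
Number of sign changes: 2
Possible positive real roots: 2, 0

For negative roots, examine f(-x) = x^4 - 7x^3 + 6x^2 + 8x + 2:
Signs of coefficients: +, -, +, +, +
Number of sign changes: 2
Possible negative real roots: 2, 0

Positive roots: 2 or 0; Negative roots: 2 or 0


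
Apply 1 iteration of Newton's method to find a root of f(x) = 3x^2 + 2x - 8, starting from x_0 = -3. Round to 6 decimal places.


Newton's method: x_(n+1) = x_n - f(x_n)/f'(x_n)
f(x) = 3x^2 + 2x - 8
f'(x) = 6x + 2

Iteration 1:
  f(-3.000000) = 13.000000
  f'(-3.000000) = -16.000000
  x_1 = -3.000000 - (13.000000)/(-16.000000) = -2.187500

x_1 = -2.187500


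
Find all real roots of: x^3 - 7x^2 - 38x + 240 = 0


Let p(x) = x^3 - 7x^2 - 38x + 240. By the rational root theorem (leading coefficient 1), any rational root is an integer divisor of 240: try ±1, ±2, ... in turn.
Test x = 1: value = 196 ≠ 0.
Test x = -1: value = 270 ≠ 0.
Test x = 2: value = 144 ≠ 0.
Test x = -2: value = 280 ≠ 0.
Test x = 3: value = 90 ≠ 0.
Test x = -3: value = 264 ≠ 0.
Test x = 4: value = 40 ≠ 0.
Test x = -4: value = 216 ≠ 0.
Test x = 5: value = 0 ✓, so (x - 5) is a factor.
Synthetic division by (x - 5): bring down 1; 1(5) - 7 = -2; (-2)(5) - 38 = -48; (-48)(5) + 240 = 0 → quotient x^2 - 2x - 48, remainder 0.
Solve the quadratic x^2 - 2x - 48 = 0: discriminant = (-2)^2 - 4(1)(-48) = 4 + 192 = 196.
sqrt(196) = 14, so x = (2 ± 14)/2: x = 8 or x = -6.

x = -6, x = 5, x = 8


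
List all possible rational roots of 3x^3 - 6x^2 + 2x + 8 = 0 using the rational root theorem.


Rational root theorem: possible roots are ±p/q where:
  p divides the constant term (8): p ∈ {1, 2, 4, 8}
  q divides the leading coefficient (3): q ∈ {1, 3}

All possible rational roots: -8, -4, -8/3, -2, -4/3, -1, -2/3, -1/3, 1/3, 2/3, 1, 4/3, 2, 8/3, 4, 8

-8, -4, -8/3, -2, -4/3, -1, -2/3, -1/3, 1/3, 2/3, 1, 4/3, 2, 8/3, 4, 8


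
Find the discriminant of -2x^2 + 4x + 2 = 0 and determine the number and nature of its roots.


For ax^2 + bx + c = 0, discriminant D = b^2 - 4ac
Here a = -2, b = 4, c = 2
D = (4)^2 - 4(-2)(2) = 16 + 16 = 32

D = 32 > 0 but not a perfect square
The equation has 2 distinct real irrational roots.

Discriminant = 32, 2 distinct real irrational roots


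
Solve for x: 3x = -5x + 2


Starting with: 3x = -5x + 2
Move all x terms to left: (3 + 5)x = 2 - 0
Simplify: 8x = 2
Divide both sides by 8: x = 1/4

x = 1/4


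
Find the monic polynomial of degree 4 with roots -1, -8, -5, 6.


A monic polynomial with roots -1, -8, -5, 6 is:
p(x) = (x + 1)(x + 8)(x + 5)(x - 6)
After multiplying by (x + 1): x + 1
After multiplying by (x + 8): x^2 + 9x + 8
After multiplying by (x + 5): x^3 + 14x^2 + 53x + 40
After multiplying by (x - 6): x^4 + 8x^3 - 31x^2 - 278x - 240

x^4 + 8x^3 - 31x^2 - 278x - 240


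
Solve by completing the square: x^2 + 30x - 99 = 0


Start: x^2 + 30x - 99 = 0
Move constant: x^2 + 30x = 99
Half of 30 is 15, squared is 225
Add 225 to both sides: x^2 + 30x + 225 = 324
(x + 15)^2 = 324
x + 15 = ±18
x = -15 + 18 = 3 or x = -15 - 18 = -33

x = -33, x = 3


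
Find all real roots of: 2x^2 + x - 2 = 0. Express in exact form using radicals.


Using the quadratic formula: x = (-b ± sqrt(b^2 - 4ac)) / (2a)
Here a = 2, b = 1, c = -2
Discriminant = b^2 - 4ac = 1^2 - 4(2)(-2) = 1 + 16 = 17
Since discriminant = 17 > 0, there are two real roots.
x = (-1 ± sqrt(17)) / 4
Numerically: x ≈ 0.7808 or x ≈ -1.2808

x = (-1 + sqrt(17)) / 4 or x = (-1 - sqrt(17)) / 4


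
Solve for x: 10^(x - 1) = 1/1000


Express both sides with the same base.
1/1000 = 10^(-3)
Since the bases match, equate exponents: x - 1 = -3
So x = -3 - (-1) = -2

x = -2


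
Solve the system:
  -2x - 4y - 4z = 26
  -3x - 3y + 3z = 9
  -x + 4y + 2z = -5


Using Cramer's rule. Expand each determinant along the first row.
D  = (-2)*[(-3)*2 - 3*4] - (-4)*[(-3)*2 - 3*(-1)] + (-4)*[(-3)*4 - (-3)*(-1)]
  = (-2)*(-18) - (-4)*(-3) + (-4)*(-15) = 84
Dx = 26*[(-3)*2 - 3*4] - (-4)*[9*2 - 3*(-5)] + (-4)*[9*4 - (-3)*(-5)]
  = 26*(-18) - (-4)*(33) + (-4)*(21) = -420
Dy = (-2)*[9*2 - 3*(-5)] - 26*[(-3)*2 - 3*(-1)] + (-4)*[(-3)*(-5) - 9*(-1)]
  = (-2)*(33) - 26*(-3) + (-4)*(24) = -84
Dz = (-2)*[(-3)*(-5) - 9*4] - (-4)*[(-3)*(-5) - 9*(-1)] + 26*[(-3)*4 - (-3)*(-1)]
  = (-2)*(-21) - (-4)*(24) + 26*(-15) = -252
x = Dx/D = -420/84 = -5, y = Dy/D = -84/84 = -1, z = Dz/D = -252/84 = -3
Check eq1: (-2)(-5) + (-4)(-1) + (-4)(-3) = 26 = 26 ✓
Check eq2: (-3)(-5) + (-3)(-1) + (3)(-3) = 9 = 9 ✓
Check eq3: (-1)(-5) + (4)(-1) + (2)(-3) = -5 = -5 ✓

x = -5, y = -1, z = -3


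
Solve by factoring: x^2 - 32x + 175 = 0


We need two numbers that multiply to 175 and add to -32.
Those numbers are -25 and -7 (since (-25) * (-7) = 175 and (-25) + (-7) = -32).
So x^2 - 32x + 175 = (x - 25)(x - 7) = 0
Setting each factor to zero: x = 25 or x = 7

x = 7, x = 25


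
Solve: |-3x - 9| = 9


An absolute value equation |expr| = 9 gives two cases:
Case 1: -3x - 9 = 9
  -3x = 18, so x = -6
Case 2: -3x - 9 = -9
  -3x = 0, so x = 0

x = -6, x = 0


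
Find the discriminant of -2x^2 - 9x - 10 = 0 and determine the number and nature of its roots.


For ax^2 + bx + c = 0, discriminant D = b^2 - 4ac
Here a = -2, b = -9, c = -10
D = (-9)^2 - 4(-2)(-10) = 81 - 80 = 1

D = 1 > 0 and is a perfect square (sqrt = 1)
The equation has 2 distinct real rational roots.

Discriminant = 1, 2 distinct real rational roots


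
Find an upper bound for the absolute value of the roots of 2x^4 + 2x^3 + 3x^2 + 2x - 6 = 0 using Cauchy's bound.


Cauchy's bound: all roots r satisfy |r| <= 1 + max(|a_i/a_n|) for i = 0,...,n-1
where a_n is the leading coefficient.

Coefficients: [2, 2, 3, 2, -6]
Leading coefficient a_n = 2
Ratios |a_i/a_n|: 1, 3/2, 1, 3
Maximum ratio: 3
Cauchy's bound: |r| <= 1 + 3 = 4

Upper bound = 4


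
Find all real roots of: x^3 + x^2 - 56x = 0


The constant term is 0, so x = 0 is a root. Factor out x:
  x(x^2 + x - 56) = 0
Solve the quadratic x^2 + x - 56 = 0: discriminant = 1^2 - 4(1)(-56) = 1 + 224 = 225.
sqrt(225) = 15, so x = (-1 ± 15)/2: x = 7 or x = -8.

x = -8, x = 0, x = 7


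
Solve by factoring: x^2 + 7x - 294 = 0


We need two numbers that multiply to -294 and add to 7.
Those numbers are 21 and -14 (since 21 * (-14) = -294 and 21 + (-14) = 7).
So x^2 + 7x - 294 = (x + 21)(x - 14) = 0
Setting each factor to zero: x = -21 or x = 14

x = -21, x = 14


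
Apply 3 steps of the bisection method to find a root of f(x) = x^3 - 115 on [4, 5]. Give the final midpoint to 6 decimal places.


f(x) = x^3 - 115
f(4) = -51 < 0
f(5) = 10 > 0

Step 1: midpoint = (4.000000 + 5.000000)/2 = 4.500000
  f(4.500000) = -23.875000
  f(mid) < 0, so root is in [4.500000, 5.000000]

Step 2: midpoint = (4.500000 + 5.000000)/2 = 4.750000
  f(4.750000) = -7.828125
  f(mid) < 0, so root is in [4.750000, 5.000000]

Step 3: midpoint = (4.750000 + 5.000000)/2 = 4.875000
  f(4.875000) = 0.857422
  f(mid) > 0, so root is in [4.750000, 4.875000]

midpoint = 4.875000


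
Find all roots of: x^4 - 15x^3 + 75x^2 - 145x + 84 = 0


Let p(x) = x^4 - 15x^3 + 75x^2 - 145x + 84. By the rational root theorem (leading coefficient 1), any rational root is an integer divisor of 84: try ±1, ±2, ... in turn.
Test x = 1: value = 0 ✓, so (x - 1) is a factor.
Synthetic division by (x - 1): bring down 1; 1(1) - 15 = -14; (-14)(1) + 75 = 61; 61(1) - 145 = -84; (-84)(1) + 84 = 0 → quotient x^3 - 14x^2 + 61x - 84, remainder 0.
Continue with the quotient x^3 - 14x^2 + 61x - 84 (candidates must divide 84; re-test x = 1 first in case it repeats).
Test x = 1: value = -36 ≠ 0.
Test x = -1: value = -160 ≠ 0.
Test x = 2: value = -10 ≠ 0.
Test x = -2: value = -270 ≠ 0.
Test x = 3: value = 0 ✓, so (x - 3) is a factor.
Synthetic division by (x - 3): bring down 1; 1(3) - 14 = -11; (-11)(3) + 61 = 28; 28(3) - 84 = 0 → quotient x^2 - 11x + 28, remainder 0.
Solve the quadratic x^2 - 11x + 28 = 0: discriminant = (-11)^2 - 4(1)(28) = 121 - 112 = 9.
sqrt(9) = 3, so x = (11 ± 3)/2: x = 7 or x = 4.
Collecting all roots found:

x = 1, x = 3, x = 4, x = 7


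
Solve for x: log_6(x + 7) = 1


Convert to exponential form: x + 7 = 6^1 = 6
x = 6 - 7 = -1
Check: log_6(-1 + 7) = log_6(6) = log_6(6) = 1 ✓

x = -1


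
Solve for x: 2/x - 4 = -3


Subtract -4 from both sides: 2/x = 1
Multiply both sides by x: 2 = 1 * x
Divide by 1: x = 2

x = 2


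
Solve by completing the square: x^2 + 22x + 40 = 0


Start: x^2 + 22x + 40 = 0
Move constant: x^2 + 22x = -40
Half of 22 is 11, squared is 121
Add 121 to both sides: x^2 + 22x + 121 = 81
(x + 11)^2 = 81
x + 11 = ±9
x = -11 + 9 = -2 or x = -11 - 9 = -20

x = -20, x = -2


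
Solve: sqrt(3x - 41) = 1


Square both sides: 3x - 41 = 1^2 = 1
3x = 1 + 41 = 42
x = 14
Check: sqrt(3*14 - 41) = sqrt(1) = 1 ✓

x = 14


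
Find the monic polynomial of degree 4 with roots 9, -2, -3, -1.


A monic polynomial with roots 9, -2, -3, -1 is:
p(x) = (x - 9)(x + 2)(x + 3)(x + 1)
After multiplying by (x - 9): x - 9
After multiplying by (x + 2): x^2 - 7x - 18
After multiplying by (x + 3): x^3 - 4x^2 - 39x - 54
After multiplying by (x + 1): x^4 - 3x^3 - 43x^2 - 93x - 54

x^4 - 3x^3 - 43x^2 - 93x - 54


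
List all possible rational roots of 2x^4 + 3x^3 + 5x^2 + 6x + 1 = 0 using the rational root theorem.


Rational root theorem: possible roots are ±p/q where:
  p divides the constant term (1): p ∈ {1}
  q divides the leading coefficient (2): q ∈ {1, 2}

All possible rational roots: -1, -1/2, 1/2, 1

-1, -1/2, 1/2, 1


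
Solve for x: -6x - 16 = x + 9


Starting with: -6x - 16 = x + 9
Move all x terms to left: (-6 - 1)x = 9 + 16
Simplify: -7x = 25
Divide both sides by -7: x = -25/7

x = -25/7


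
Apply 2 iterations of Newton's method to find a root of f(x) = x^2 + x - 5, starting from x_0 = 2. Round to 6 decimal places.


Newton's method: x_(n+1) = x_n - f(x_n)/f'(x_n)
f(x) = x^2 + x - 5
f'(x) = 2x + 1

Iteration 1:
  f(2.000000) = 1.000000
  f'(2.000000) = 5.000000
  x_1 = 2.000000 - (1.000000)/(5.000000) = 1.800000

Iteration 2:
  f(1.800000) = 0.040000
  f'(1.800000) = 4.600000
  x_2 = 1.800000 - (0.040000)/(4.600000) = 1.791304

x_2 = 1.791304


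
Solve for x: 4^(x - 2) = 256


Express both sides with the same base.
256 = 4^4
Since the bases match, equate exponents: x - 2 = 4
So x = 4 - (-2) = 6

x = 6


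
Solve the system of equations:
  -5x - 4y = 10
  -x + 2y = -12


Using Cramer's rule:
Determinant D = (-5)(2) - (-1)(-4) = -10 - 4 = -14
Dx = (10)(2) - (-12)(-4) = 20 - 48 = -28
Dy = (-5)(-12) - (-1)(10) = 60 + 10 = 70
x = Dx/D = -28/-14 = 2
y = Dy/D = 70/-14 = -5

x = 2, y = -5


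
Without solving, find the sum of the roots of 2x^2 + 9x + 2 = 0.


By Vieta's formulas for ax^2 + bx + c = 0:
  Sum of roots = -b/a
  Product of roots = c/a

Here a = 2, b = 9, c = 2
Sum = -(9)/2 = -9/2
Product = 2/2 = 1

Sum = -9/2


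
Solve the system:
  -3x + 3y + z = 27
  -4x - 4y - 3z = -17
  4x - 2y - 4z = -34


Using Cramer's rule. Expand each determinant along the first row.
D  = (-3)*[(-4)*(-4) - (-3)*(-2)] - 3*[(-4)*(-4) - (-3)*4] + 1*[(-4)*(-2) - (-4)*4]
  = (-3)*(10) - 3*(28) + 1*(24) = -90
Dx = 27*[(-4)*(-4) - (-3)*(-2)] - 3*[(-17)*(-4) - (-3)*(-34)] + 1*[(-17)*(-2) - (-4)*(-34)]
  = 27*(10) - 3*(-34) + 1*(-102) = 270
Dy = (-3)*[(-17)*(-4) - (-3)*(-34)] - 27*[(-4)*(-4) - (-3)*4] + 1*[(-4)*(-34) - (-17)*4]
  = (-3)*(-34) - 27*(28) + 1*(204) = -450
Dz = (-3)*[(-4)*(-34) - (-17)*(-2)] - 3*[(-4)*(-34) - (-17)*4] + 27*[(-4)*(-2) - (-4)*4]
  = (-3)*(102) - 3*(204) + 27*(24) = -270
x = Dx/D = 270/-90 = -3, y = Dy/D = -450/-90 = 5, z = Dz/D = -270/-90 = 3
Check eq1: (-3)(-3) + (3)(5) + (1)(3) = 27 = 27 ✓
Check eq2: (-4)(-3) + (-4)(5) + (-3)(3) = -17 = -17 ✓
Check eq3: (4)(-3) + (-2)(5) + (-4)(3) = -34 = -34 ✓

x = -3, y = 5, z = 3


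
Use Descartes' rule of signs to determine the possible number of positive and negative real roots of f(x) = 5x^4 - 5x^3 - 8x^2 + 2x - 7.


Descartes' rule of signs:

For positive roots, count sign changes in f(x) = 5x^4 - 5x^3 - 8x^2 + 2x - 7:
Signs of coefficients: +, -, -, +, -
Number of sign changes: 3
Possible positive real roots: 3, 1

For negative roots, examine f(-x) = 5x^4 + 5x^3 - 8x^2 - 2x - 7:
Signs of coefficients: +, +, -, -, -
Number of sign changes: 1
Possible negative real roots: 1

Positive roots: 3 or 1; Negative roots: 1


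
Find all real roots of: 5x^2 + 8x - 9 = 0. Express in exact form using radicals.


Using the quadratic formula: x = (-b ± sqrt(b^2 - 4ac)) / (2a)
Here a = 5, b = 8, c = -9
Discriminant = b^2 - 4ac = 8^2 - 4(5)(-9) = 64 + 180 = 244
Since discriminant = 244 > 0, there are two real roots.
x = (-8 ± 2*sqrt(61)) / 10
Simplifying: x = (-4 ± sqrt(61)) / 5
Numerically: x ≈ 0.7620 or x ≈ -2.3620

x = (-4 + sqrt(61)) / 5 or x = (-4 - sqrt(61)) / 5


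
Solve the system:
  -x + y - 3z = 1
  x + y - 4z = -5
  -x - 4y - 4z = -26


Using Cramer's rule. Expand each determinant along the first row.
D  = (-1)*[1*(-4) - (-4)*(-4)] - 1*[1*(-4) - (-4)*(-1)] + (-3)*[1*(-4) - 1*(-1)]
  = (-1)*(-20) - 1*(-8) + (-3)*(-3) = 37
Dx = 1*[1*(-4) - (-4)*(-4)] - 1*[(-5)*(-4) - (-4)*(-26)] + (-3)*[(-5)*(-4) - 1*(-26)]
  = 1*(-20) - 1*(-84) + (-3)*(46) = -74
Dy = (-1)*[(-5)*(-4) - (-4)*(-26)] - 1*[1*(-4) - (-4)*(-1)] + (-3)*[1*(-26) - (-5)*(-1)]
  = (-1)*(-84) - 1*(-8) + (-3)*(-31) = 185
Dz = (-1)*[1*(-26) - (-5)*(-4)] - 1*[1*(-26) - (-5)*(-1)] + 1*[1*(-4) - 1*(-1)]
  = (-1)*(-46) - 1*(-31) + 1*(-3) = 74
x = Dx/D = -74/37 = -2, y = Dy/D = 185/37 = 5, z = Dz/D = 74/37 = 2
Check eq1: (-1)(-2) + (1)(5) + (-3)(2) = 1 = 1 ✓
Check eq2: (1)(-2) + (1)(5) + (-4)(2) = -5 = -5 ✓
Check eq3: (-1)(-2) + (-4)(5) + (-4)(2) = -26 = -26 ✓

x = -2, y = 5, z = 2


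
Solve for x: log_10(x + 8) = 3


Convert to exponential form: x + 8 = 10^3 = 1000
x = 1000 - 8 = 992
Check: log_10(992 + 8) = log_10(1000) = log_10(1000) = 3 ✓

x = 992


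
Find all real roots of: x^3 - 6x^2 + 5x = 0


The constant term is 0, so x = 0 is a root. Factor out x:
  x(x^2 - 6x + 5) = 0
Solve the quadratic x^2 - 6x + 5 = 0: discriminant = (-6)^2 - 4(1)(5) = 36 - 20 = 16.
sqrt(16) = 4, so x = (6 ± 4)/2: x = 5 or x = 1.

x = 0, x = 1, x = 5


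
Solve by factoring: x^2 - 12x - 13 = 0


We need two numbers that multiply to -13 and add to -12.
Those numbers are -13 and 1 (since (-13) * 1 = -13 and (-13) + 1 = -12).
So x^2 - 12x - 13 = (x - 13)(x + 1) = 0
Setting each factor to zero: x = 13 or x = -1

x = -1, x = 13


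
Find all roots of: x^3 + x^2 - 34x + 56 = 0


Let p(x) = x^3 + x^2 - 34x + 56. By the rational root theorem (leading coefficient 1), any rational root is an integer divisor of 56: try ±1, ±2, ... in turn.
Test x = 1: value = 24 ≠ 0.
Test x = -1: value = 90 ≠ 0.
Test x = 2: value = 0 ✓, so (x - 2) is a factor.
Synthetic division by (x - 2): bring down 1; 1(2) + 1 = 3; 3(2) - 34 = -28; (-28)(2) + 56 = 0 → quotient x^2 + 3x - 28, remainder 0.
Solve the quadratic x^2 + 3x - 28 = 0: discriminant = 3^2 - 4(1)(-28) = 9 + 112 = 121.
sqrt(121) = 11, so x = (-3 ± 11)/2: x = 4 or x = -7.
Collecting all roots found:

x = -7, x = 2, x = 4


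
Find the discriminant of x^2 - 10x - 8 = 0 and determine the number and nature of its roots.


For ax^2 + bx + c = 0, discriminant D = b^2 - 4ac
Here a = 1, b = -10, c = -8
D = (-10)^2 - 4(1)(-8) = 100 + 32 = 132

D = 132 > 0 but not a perfect square
The equation has 2 distinct real irrational roots.

Discriminant = 132, 2 distinct real irrational roots


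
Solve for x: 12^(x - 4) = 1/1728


Express both sides with the same base.
1/1728 = 12^(-3)
Since the bases match, equate exponents: x - 4 = -3
So x = -3 - (-4) = 1

x = 1


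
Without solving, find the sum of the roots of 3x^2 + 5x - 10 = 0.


By Vieta's formulas for ax^2 + bx + c = 0:
  Sum of roots = -b/a
  Product of roots = c/a

Here a = 3, b = 5, c = -10
Sum = -(5)/3 = -5/3
Product = -10/3 = -10/3

Sum = -5/3


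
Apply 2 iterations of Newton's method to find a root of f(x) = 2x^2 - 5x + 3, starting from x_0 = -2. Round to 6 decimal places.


Newton's method: x_(n+1) = x_n - f(x_n)/f'(x_n)
f(x) = 2x^2 - 5x + 3
f'(x) = 4x - 5

Iteration 1:
  f(-2.000000) = 21.000000
  f'(-2.000000) = -13.000000
  x_1 = -2.000000 - (21.000000)/(-13.000000) = -0.384615

Iteration 2:
  f(-0.384615) = 5.218935
  f'(-0.384615) = -6.538462
  x_2 = -0.384615 - (5.218935)/(-6.538462) = 0.413575

x_2 = 0.413575


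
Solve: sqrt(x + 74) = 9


Square both sides: x + 74 = 9^2 = 81
x = 81 - 74 = 7
x = 7
Check: sqrt(1*7 + 74) = sqrt(81) = 9 ✓

x = 7


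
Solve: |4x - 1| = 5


An absolute value equation |expr| = 5 gives two cases:
Case 1: 4x - 1 = 5
  4x = 6, so x = 3/2
Case 2: 4x - 1 = -5
  4x = -4, so x = -1

x = -1, x = 3/2


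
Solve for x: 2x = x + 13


Starting with: 2x = x + 13
Move all x terms to left: (2 - 1)x = 13 - 0
Simplify: x = 13
Divide both sides by 1: x = 13

x = 13


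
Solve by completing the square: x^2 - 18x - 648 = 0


Start: x^2 - 18x - 648 = 0
Move constant: x^2 - 18x = 648
Half of -18 is -9, squared is 81
Add 81 to both sides: x^2 - 18x + 81 = 729
(x - 9)^2 = 729
x - 9 = ±27
x = 9 + 27 = 36 or x = 9 - 27 = -18

x = -18, x = 36


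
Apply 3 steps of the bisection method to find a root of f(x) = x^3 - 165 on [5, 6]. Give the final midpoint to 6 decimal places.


f(x) = x^3 - 165
f(5) = -40 < 0
f(6) = 51 > 0

Step 1: midpoint = (5.000000 + 6.000000)/2 = 5.500000
  f(5.500000) = 1.375000
  f(mid) > 0, so root is in [5.000000, 5.500000]

Step 2: midpoint = (5.000000 + 5.500000)/2 = 5.250000
  f(5.250000) = -20.296875
  f(mid) < 0, so root is in [5.250000, 5.500000]

Step 3: midpoint = (5.250000 + 5.500000)/2 = 5.375000
  f(5.375000) = -9.712891
  f(mid) < 0, so root is in [5.375000, 5.500000]

midpoint = 5.375000


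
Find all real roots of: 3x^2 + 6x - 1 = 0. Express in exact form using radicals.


Using the quadratic formula: x = (-b ± sqrt(b^2 - 4ac)) / (2a)
Here a = 3, b = 6, c = -1
Discriminant = b^2 - 4ac = 6^2 - 4(3)(-1) = 36 + 12 = 48
Since discriminant = 48 > 0, there are two real roots.
x = (-6 ± 4*sqrt(3)) / 6
Simplifying: x = (-3 ± 2*sqrt(3)) / 3
Numerically: x ≈ 0.1547 or x ≈ -2.1547

x = (-3 + 2*sqrt(3)) / 3 or x = (-3 - 2*sqrt(3)) / 3


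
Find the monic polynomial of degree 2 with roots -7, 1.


A monic polynomial with roots -7, 1 is:
p(x) = (x + 7)(x - 1)
After multiplying by (x + 7): x + 7
After multiplying by (x - 1): x^2 + 6x - 7

x^2 + 6x - 7


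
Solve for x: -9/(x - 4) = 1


Multiply both sides by (x - 4): -9 = 1(x - 4)
Distribute: -9 = x - 4
x = -9 + 4 = -5
x = -5

x = -5


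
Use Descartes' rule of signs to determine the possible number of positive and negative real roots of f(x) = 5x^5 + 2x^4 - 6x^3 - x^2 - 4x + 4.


Descartes' rule of signs:

For positive roots, count sign changes in f(x) = 5x^5 + 2x^4 - 6x^3 - x^2 - 4x + 4:
Signs of coefficients: +, +, -, -, -, +
Number of sign changes: 2
Possible positive real roots: 2, 0

For negative roots, examine f(-x) = -5x^5 + 2x^4 + 6x^3 - x^2 + 4x + 4:
Signs of coefficients: -, +, +, -, +, +
Number of sign changes: 3
Possible negative real roots: 3, 1

Positive roots: 2 or 0; Negative roots: 3 or 1


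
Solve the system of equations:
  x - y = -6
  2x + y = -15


Using Cramer's rule:
Determinant D = (1)(1) - (2)(-1) = 1 + 2 = 3
Dx = (-6)(1) - (-15)(-1) = -6 - 15 = -21
Dy = (1)(-15) - (2)(-6) = -15 + 12 = -3
x = Dx/D = -21/3 = -7
y = Dy/D = -3/3 = -1

x = -7, y = -1


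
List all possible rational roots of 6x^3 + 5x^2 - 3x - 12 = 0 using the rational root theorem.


Rational root theorem: possible roots are ±p/q where:
  p divides the constant term (-12): p ∈ {1, 2, 3, 4, 6, 12}
  q divides the leading coefficient (6): q ∈ {1, 2, 3, 6}

All possible rational roots: -12, -6, -4, -3, -2, -3/2, -4/3, -1, -2/3, -1/2, -1/3, -1/6, 1/6, 1/3, 1/2, 2/3, 1, 4/3, 3/2, 2, 3, 4, 6, 12

-12, -6, -4, -3, -2, -3/2, -4/3, -1, -2/3, -1/2, -1/3, -1/6, 1/6, 1/3, 1/2, 2/3, 1, 4/3, 3/2, 2, 3, 4, 6, 12


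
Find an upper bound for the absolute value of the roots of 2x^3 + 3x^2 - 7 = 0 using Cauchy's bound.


Cauchy's bound: all roots r satisfy |r| <= 1 + max(|a_i/a_n|) for i = 0,...,n-1
where a_n is the leading coefficient.

Coefficients: [2, 3, 0, -7]
Leading coefficient a_n = 2
Ratios |a_i/a_n|: 3/2, 0, 7/2
Maximum ratio: 7/2
Cauchy's bound: |r| <= 1 + 7/2 = 9/2

Upper bound = 9/2


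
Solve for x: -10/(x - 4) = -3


Multiply both sides by (x - 4): -10 = -3(x - 4)
Distribute: -10 = -3x + 12
-3x = -10 - 12 = -22
x = 22/3

x = 22/3


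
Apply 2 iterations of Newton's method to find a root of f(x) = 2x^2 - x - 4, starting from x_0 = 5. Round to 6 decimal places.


Newton's method: x_(n+1) = x_n - f(x_n)/f'(x_n)
f(x) = 2x^2 - x - 4
f'(x) = 4x - 1

Iteration 1:
  f(5.000000) = 41.000000
  f'(5.000000) = 19.000000
  x_1 = 5.000000 - (41.000000)/(19.000000) = 2.842105

Iteration 2:
  f(2.842105) = 9.313019
  f'(2.842105) = 10.368421
  x_2 = 2.842105 - (9.313019)/(10.368421) = 1.943895

x_2 = 1.943895


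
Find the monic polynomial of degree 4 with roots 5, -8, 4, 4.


A monic polynomial with roots 5, -8, 4, 4 is:
p(x) = (x - 5)(x + 8)(x - 4)(x - 4)
After multiplying by (x - 5): x - 5
After multiplying by (x + 8): x^2 + 3x - 40
After multiplying by (x - 4): x^3 - x^2 - 52x + 160
After multiplying by (x - 4): x^4 - 5x^3 - 48x^2 + 368x - 640

x^4 - 5x^3 - 48x^2 + 368x - 640


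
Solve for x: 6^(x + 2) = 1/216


Express both sides with the same base.
1/216 = 6^(-3)
Since the bases match, equate exponents: x + 2 = -3
So x = -3 - (2) = -5

x = -5


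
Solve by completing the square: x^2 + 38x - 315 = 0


Start: x^2 + 38x - 315 = 0
Move constant: x^2 + 38x = 315
Half of 38 is 19, squared is 361
Add 361 to both sides: x^2 + 38x + 361 = 676
(x + 19)^2 = 676
x + 19 = ±26
x = -19 + 26 = 7 or x = -19 - 26 = -45

x = -45, x = 7


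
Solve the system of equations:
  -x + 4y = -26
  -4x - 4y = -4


Using Cramer's rule:
Determinant D = (-1)(-4) - (-4)(4) = 4 + 16 = 20
Dx = (-26)(-4) - (-4)(4) = 104 + 16 = 120
Dy = (-1)(-4) - (-4)(-26) = 4 - 104 = -100
x = Dx/D = 120/20 = 6
y = Dy/D = -100/20 = -5

x = 6, y = -5


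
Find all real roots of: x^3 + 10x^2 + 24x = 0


The constant term is 0, so x = 0 is a root. Factor out x:
  x(x^2 + 10x + 24) = 0
Solve the quadratic x^2 + 10x + 24 = 0: discriminant = 10^2 - 4(1)(24) = 100 - 96 = 4.
sqrt(4) = 2, so x = (-10 ± 2)/2: x = -4 or x = -6.

x = -6, x = -4, x = 0


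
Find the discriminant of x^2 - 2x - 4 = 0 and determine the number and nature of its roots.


For ax^2 + bx + c = 0, discriminant D = b^2 - 4ac
Here a = 1, b = -2, c = -4
D = (-2)^2 - 4(1)(-4) = 4 + 16 = 20

D = 20 > 0 but not a perfect square
The equation has 2 distinct real irrational roots.

Discriminant = 20, 2 distinct real irrational roots


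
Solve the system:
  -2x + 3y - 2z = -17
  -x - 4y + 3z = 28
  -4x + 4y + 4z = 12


Using Cramer's rule. Expand each determinant along the first row.
D  = (-2)*[(-4)*4 - 3*4] - 3*[(-1)*4 - 3*(-4)] + (-2)*[(-1)*4 - (-4)*(-4)]
  = (-2)*(-28) - 3*(8) + (-2)*(-20) = 72
Dx = (-17)*[(-4)*4 - 3*4] - 3*[28*4 - 3*12] + (-2)*[28*4 - (-4)*12]
  = (-17)*(-28) - 3*(76) + (-2)*(160) = -72
Dy = (-2)*[28*4 - 3*12] - (-17)*[(-1)*4 - 3*(-4)] + (-2)*[(-1)*12 - 28*(-4)]
  = (-2)*(76) - (-17)*(8) + (-2)*(100) = -216
Dz = (-2)*[(-4)*12 - 28*4] - 3*[(-1)*12 - 28*(-4)] + (-17)*[(-1)*4 - (-4)*(-4)]
  = (-2)*(-160) - 3*(100) + (-17)*(-20) = 360
x = Dx/D = -72/72 = -1, y = Dy/D = -216/72 = -3, z = Dz/D = 360/72 = 5
Check eq1: (-2)(-1) + (3)(-3) + (-2)(5) = -17 = -17 ✓
Check eq2: (-1)(-1) + (-4)(-3) + (3)(5) = 28 = 28 ✓
Check eq3: (-4)(-1) + (4)(-3) + (4)(5) = 12 = 12 ✓

x = -1, y = -3, z = 5


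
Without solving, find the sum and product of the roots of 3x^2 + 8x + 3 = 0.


By Vieta's formulas for ax^2 + bx + c = 0:
  Sum of roots = -b/a
  Product of roots = c/a

Here a = 3, b = 8, c = 3
Sum = -(8)/3 = -8/3
Product = 3/3 = 1

Sum = -8/3, Product = 1


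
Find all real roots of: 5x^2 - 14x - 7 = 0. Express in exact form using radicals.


Using the quadratic formula: x = (-b ± sqrt(b^2 - 4ac)) / (2a)
Here a = 5, b = -14, c = -7
Discriminant = b^2 - 4ac = (-14)^2 - 4(5)(-7) = 196 + 140 = 336
Since discriminant = 336 > 0, there are two real roots.
x = (14 ± 4*sqrt(21)) / 10
Simplifying: x = (7 ± 2*sqrt(21)) / 5
Numerically: x ≈ 3.2330 or x ≈ -0.4330

x = (7 + 2*sqrt(21)) / 5 or x = (7 - 2*sqrt(21)) / 5


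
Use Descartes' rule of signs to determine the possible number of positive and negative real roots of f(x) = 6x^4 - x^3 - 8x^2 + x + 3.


Descartes' rule of signs:

For positive roots, count sign changes in f(x) = 6x^4 - x^3 - 8x^2 + x + 3:
Signs of coefficients: +, -, -, +, +
Number of sign changes: 2
Possible positive real roots: 2, 0

For negative roots, examine f(-x) = 6x^4 + x^3 - 8x^2 - x + 3:
Signs of coefficients: +, +, -, -, +
Number of sign changes: 2
Possible negative real roots: 2, 0

Positive roots: 2 or 0; Negative roots: 2 or 0


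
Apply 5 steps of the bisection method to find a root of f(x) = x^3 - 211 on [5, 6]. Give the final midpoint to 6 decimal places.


f(x) = x^3 - 211
f(5) = -86 < 0
f(6) = 5 > 0

Step 1: midpoint = (5.000000 + 6.000000)/2 = 5.500000
  f(5.500000) = -44.625000
  f(mid) < 0, so root is in [5.500000, 6.000000]

Step 2: midpoint = (5.500000 + 6.000000)/2 = 5.750000
  f(5.750000) = -20.890625
  f(mid) < 0, so root is in [5.750000, 6.000000]

Step 3: midpoint = (5.750000 + 6.000000)/2 = 5.875000
  f(5.875000) = -8.220703
  f(mid) < 0, so root is in [5.875000, 6.000000]

Step 4: midpoint = (5.875000 + 6.000000)/2 = 5.937500
  f(5.937500) = -1.679932
  f(mid) < 0, so root is in [5.937500, 6.000000]

Step 5: midpoint = (5.937500 + 6.000000)/2 = 5.968750
  f(5.968750) = 1.642548
  f(mid) > 0, so root is in [5.937500, 5.968750]

midpoint = 5.968750


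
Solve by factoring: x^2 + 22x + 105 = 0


We need two numbers that multiply to 105 and add to 22.
Those numbers are 7 and 15 (since 7 * 15 = 105 and 7 + 15 = 22).
So x^2 + 22x + 105 = (x + 7)(x + 15) = 0
Setting each factor to zero: x = -7 or x = -15

x = -15, x = -7


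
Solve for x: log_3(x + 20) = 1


Convert to exponential form: x + 20 = 3^1 = 3
x = 3 - 20 = -17
Check: log_3(-17 + 20) = log_3(3) = log_3(3) = 1 ✓

x = -17


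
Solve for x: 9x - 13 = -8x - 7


Starting with: 9x - 13 = -8x - 7
Move all x terms to left: (9 + 8)x = -7 + 13
Simplify: 17x = 6
Divide both sides by 17: x = 6/17

x = 6/17


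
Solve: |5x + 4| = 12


An absolute value equation |expr| = 12 gives two cases:
Case 1: 5x + 4 = 12
  5x = 8, so x = 8/5
Case 2: 5x + 4 = -12
  5x = -16, so x = -16/5

x = -16/5, x = 8/5


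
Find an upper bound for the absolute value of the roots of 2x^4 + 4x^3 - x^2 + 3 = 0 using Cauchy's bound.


Cauchy's bound: all roots r satisfy |r| <= 1 + max(|a_i/a_n|) for i = 0,...,n-1
where a_n is the leading coefficient.

Coefficients: [2, 4, -1, 0, 3]
Leading coefficient a_n = 2
Ratios |a_i/a_n|: 2, 1/2, 0, 3/2
Maximum ratio: 2
Cauchy's bound: |r| <= 1 + 2 = 3

Upper bound = 3


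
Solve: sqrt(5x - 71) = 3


Square both sides: 5x - 71 = 3^2 = 9
5x = 9 + 71 = 80
x = 16
Check: sqrt(5*16 - 71) = sqrt(9) = 3 ✓

x = 16


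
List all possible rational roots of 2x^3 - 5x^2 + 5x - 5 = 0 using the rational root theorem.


Rational root theorem: possible roots are ±p/q where:
  p divides the constant term (-5): p ∈ {1, 5}
  q divides the leading coefficient (2): q ∈ {1, 2}

All possible rational roots: -5, -5/2, -1, -1/2, 1/2, 1, 5/2, 5

-5, -5/2, -1, -1/2, 1/2, 1, 5/2, 5


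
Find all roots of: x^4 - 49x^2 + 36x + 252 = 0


Let p(x) = x^4 - 49x^2 + 36x + 252. By the rational root theorem (leading coefficient 1), any rational root is an integer divisor of 252: try ±1, ±2, ... in turn.
Test x = 1: value = 240 ≠ 0.
Test x = -1: value = 168 ≠ 0.
Test x = 2: value = 144 ≠ 0.
Test x = -2: value = 0 ✓, so (x + 2) is a factor.
Synthetic division by (x + 2): bring down 1; 1(-2) + 0 = -2; (-2)(-2) - 49 = -45; (-45)(-2) + 36 = 126; 126(-2) + 252 = 0 → quotient x^3 - 2x^2 - 45x + 126, remainder 0.
Continue with the quotient x^3 - 2x^2 - 45x + 126 (candidates must divide 126; re-test x = -2 first in case it repeats).
Test x = -2: value = 200 ≠ 0.
Test x = 3: value = 0 ✓, so (x - 3) is a factor.
Synthetic division by (x - 3): bring down 1; 1(3) - 2 = 1; 1(3) - 45 = -42; (-42)(3) + 126 = 0 → quotient x^2 + x - 42, remainder 0.
Solve the quadratic x^2 + x - 42 = 0: discriminant = 1^2 - 4(1)(-42) = 1 + 168 = 169.
sqrt(169) = 13, so x = (-1 ± 13)/2: x = 6 or x = -7.
Collecting all roots found:

x = -7, x = -2, x = 3, x = 6


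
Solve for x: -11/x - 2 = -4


Subtract -2 from both sides: -11/x = -2
Multiply both sides by x: -11 = -2 * x
Divide by -2: x = 11/2

x = 11/2


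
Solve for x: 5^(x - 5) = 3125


Express both sides with the same base.
3125 = 5^5
Since the bases match, equate exponents: x - 5 = 5
So x = 5 - (-5) = 10

x = 10


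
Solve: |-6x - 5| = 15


An absolute value equation |expr| = 15 gives two cases:
Case 1: -6x - 5 = 15
  -6x = 20, so x = -10/3
Case 2: -6x - 5 = -15
  -6x = -10, so x = 5/3

x = -10/3, x = 5/3


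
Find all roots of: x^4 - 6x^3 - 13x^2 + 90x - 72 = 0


Let p(x) = x^4 - 6x^3 - 13x^2 + 90x - 72. By the rational root theorem (leading coefficient 1), any rational root is an integer divisor of 72: try ±1, ±2, ... in turn.
Test x = 1: value = 0 ✓, so (x - 1) is a factor.
Synthetic division by (x - 1): bring down 1; 1(1) - 6 = -5; (-5)(1) - 13 = -18; (-18)(1) + 90 = 72; 72(1) - 72 = 0 → quotient x^3 - 5x^2 - 18x + 72, remainder 0.
Continue with the quotient x^3 - 5x^2 - 18x + 72 (candidates must divide 72; re-test x = 1 first in case it repeats).
Test x = 1: value = 50 ≠ 0.
Test x = -1: value = 84 ≠ 0.
Test x = 2: value = 24 ≠ 0.
Test x = -2: value = 80 ≠ 0.
Test x = 3: value = 0 ✓, so (x - 3) is a factor.
Synthetic division by (x - 3): bring down 1; 1(3) - 5 = -2; (-2)(3) - 18 = -24; (-24)(3) + 72 = 0 → quotient x^2 - 2x - 24, remainder 0.
Solve the quadratic x^2 - 2x - 24 = 0: discriminant = (-2)^2 - 4(1)(-24) = 4 + 96 = 100.
sqrt(100) = 10, so x = (2 ± 10)/2: x = 6 or x = -4.
Collecting all roots found:

x = -4, x = 1, x = 3, x = 6


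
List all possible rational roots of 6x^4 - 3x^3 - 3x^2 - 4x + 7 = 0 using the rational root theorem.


Rational root theorem: possible roots are ±p/q where:
  p divides the constant term (7): p ∈ {1, 7}
  q divides the leading coefficient (6): q ∈ {1, 2, 3, 6}

All possible rational roots: -7, -7/2, -7/3, -7/6, -1, -1/2, -1/3, -1/6, 1/6, 1/3, 1/2, 1, 7/6, 7/3, 7/2, 7

-7, -7/2, -7/3, -7/6, -1, -1/2, -1/3, -1/6, 1/6, 1/3, 1/2, 1, 7/6, 7/3, 7/2, 7


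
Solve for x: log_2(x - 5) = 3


Convert to exponential form: x - 5 = 2^3 = 8
x = 8 + 5 = 13
Check: log_2(13 - 5) = log_2(8) = log_2(8) = 3 ✓

x = 13


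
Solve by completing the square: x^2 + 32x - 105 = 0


Start: x^2 + 32x - 105 = 0
Move constant: x^2 + 32x = 105
Half of 32 is 16, squared is 256
Add 256 to both sides: x^2 + 32x + 256 = 361
(x + 16)^2 = 361
x + 16 = ±19
x = -16 + 19 = 3 or x = -16 - 19 = -35

x = -35, x = 3


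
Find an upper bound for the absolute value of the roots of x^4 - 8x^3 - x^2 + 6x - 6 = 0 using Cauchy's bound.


Cauchy's bound: all roots r satisfy |r| <= 1 + max(|a_i/a_n|) for i = 0,...,n-1
where a_n is the leading coefficient.

Coefficients: [1, -8, -1, 6, -6]
Leading coefficient a_n = 1
Ratios |a_i/a_n|: 8, 1, 6, 6
Maximum ratio: 8
Cauchy's bound: |r| <= 1 + 8 = 9

Upper bound = 9


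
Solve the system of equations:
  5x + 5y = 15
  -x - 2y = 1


Using Cramer's rule:
Determinant D = (5)(-2) - (-1)(5) = -10 + 5 = -5
Dx = (15)(-2) - (1)(5) = -30 - 5 = -35
Dy = (5)(1) - (-1)(15) = 5 + 15 = 20
x = Dx/D = -35/-5 = 7
y = Dy/D = 20/-5 = -4

x = 7, y = -4


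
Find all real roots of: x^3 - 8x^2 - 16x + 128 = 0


Let p(x) = x^3 - 8x^2 - 16x + 128. By the rational root theorem (leading coefficient 1), any rational root is an integer divisor of 128: try ±1, ±2, ... in turn.
Test x = 1: value = 105 ≠ 0.
Test x = -1: value = 135 ≠ 0.
Test x = 2: value = 72 ≠ 0.
Test x = -2: value = 120 ≠ 0.
Test x = 4: value = 0 ✓, so (x - 4) is a factor.
Synthetic division by (x - 4): bring down 1; 1(4) - 8 = -4; (-4)(4) - 16 = -32; (-32)(4) + 128 = 0 → quotient x^2 - 4x - 32, remainder 0.
Solve the quadratic x^2 - 4x - 32 = 0: discriminant = (-4)^2 - 4(1)(-32) = 16 + 128 = 144.
sqrt(144) = 12, so x = (4 ± 12)/2: x = 8 or x = -4.

x = -4, x = 4, x = 8


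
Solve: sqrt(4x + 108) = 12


Square both sides: 4x + 108 = 12^2 = 144
4x = 144 - 108 = 36
x = 9
Check: sqrt(4*9 + 108) = sqrt(144) = 12 ✓

x = 9


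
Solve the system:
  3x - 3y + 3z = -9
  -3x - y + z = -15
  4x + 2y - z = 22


Using Cramer's rule. Expand each determinant along the first row.
D  = 3*[(-1)*(-1) - 1*2] - (-3)*[(-3)*(-1) - 1*4] + 3*[(-3)*2 - (-1)*4]
  = 3*(-1) - (-3)*(-1) + 3*(-2) = -12
Dx = (-9)*[(-1)*(-1) - 1*2] - (-3)*[(-15)*(-1) - 1*22] + 3*[(-15)*2 - (-1)*22]
  = (-9)*(-1) - (-3)*(-7) + 3*(-8) = -36
Dy = 3*[(-15)*(-1) - 1*22] - (-9)*[(-3)*(-1) - 1*4] + 3*[(-3)*22 - (-15)*4]
  = 3*(-7) - (-9)*(-1) + 3*(-6) = -48
Dz = 3*[(-1)*22 - (-15)*2] - (-3)*[(-3)*22 - (-15)*4] + (-9)*[(-3)*2 - (-1)*4]
  = 3*(8) - (-3)*(-6) + (-9)*(-2) = 24
x = Dx/D = -36/-12 = 3, y = Dy/D = -48/-12 = 4, z = Dz/D = 24/-12 = -2
Check eq1: (3)(3) + (-3)(4) + (3)(-2) = -9 = -9 ✓
Check eq2: (-3)(3) + (-1)(4) + (1)(-2) = -15 = -15 ✓
Check eq3: (4)(3) + (2)(4) + (-1)(-2) = 22 = 22 ✓

x = 3, y = 4, z = -2
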